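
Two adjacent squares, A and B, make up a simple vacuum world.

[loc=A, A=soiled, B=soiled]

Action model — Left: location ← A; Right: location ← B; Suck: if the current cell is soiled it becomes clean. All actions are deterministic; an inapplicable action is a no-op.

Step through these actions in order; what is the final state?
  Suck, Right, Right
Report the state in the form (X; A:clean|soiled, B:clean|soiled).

1) do Suck; now (A; A:clean, B:soiled)
2) do Right; now (B; A:clean, B:soiled)
3) do Right; now (B; A:clean, B:soiled)

(B; A:clean, B:soiled)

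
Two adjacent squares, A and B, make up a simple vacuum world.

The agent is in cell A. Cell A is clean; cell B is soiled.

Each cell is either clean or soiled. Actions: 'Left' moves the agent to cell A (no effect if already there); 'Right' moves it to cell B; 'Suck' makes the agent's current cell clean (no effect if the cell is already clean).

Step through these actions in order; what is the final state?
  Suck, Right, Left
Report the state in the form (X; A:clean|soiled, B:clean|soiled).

1. Suck → (A; A:clean, B:soiled)
2. Right → (B; A:clean, B:soiled)
3. Left → (A; A:clean, B:soiled)

(A; A:clean, B:soiled)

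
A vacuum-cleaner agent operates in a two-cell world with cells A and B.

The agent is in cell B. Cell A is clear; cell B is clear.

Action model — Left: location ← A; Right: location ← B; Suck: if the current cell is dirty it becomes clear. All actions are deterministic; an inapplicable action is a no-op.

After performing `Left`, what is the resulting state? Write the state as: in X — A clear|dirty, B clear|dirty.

in A — A clear, B clear

start: in B — A clear, B clear
1) do Left; now in A — A clear, B clear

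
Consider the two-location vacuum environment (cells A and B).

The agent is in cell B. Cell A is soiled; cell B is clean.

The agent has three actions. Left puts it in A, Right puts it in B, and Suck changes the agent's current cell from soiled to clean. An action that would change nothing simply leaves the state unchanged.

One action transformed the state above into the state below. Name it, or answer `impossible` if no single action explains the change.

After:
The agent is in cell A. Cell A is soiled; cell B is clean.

try  Left: loc=A A=soiled B=clean  ← match
try Right: loc=B A=soiled B=clean
try  Suck: loc=B A=soiled B=clean

Left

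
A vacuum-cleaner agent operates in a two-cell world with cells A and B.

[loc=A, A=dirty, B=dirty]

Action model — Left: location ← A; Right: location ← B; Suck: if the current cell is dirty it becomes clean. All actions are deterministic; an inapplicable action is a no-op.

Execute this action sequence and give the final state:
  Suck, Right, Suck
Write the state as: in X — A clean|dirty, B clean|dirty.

t=1 Suck ⇒ in A — A clean, B dirty
t=2 Right ⇒ in B — A clean, B dirty
t=3 Suck ⇒ in B — A clean, B clean

in B — A clean, B clean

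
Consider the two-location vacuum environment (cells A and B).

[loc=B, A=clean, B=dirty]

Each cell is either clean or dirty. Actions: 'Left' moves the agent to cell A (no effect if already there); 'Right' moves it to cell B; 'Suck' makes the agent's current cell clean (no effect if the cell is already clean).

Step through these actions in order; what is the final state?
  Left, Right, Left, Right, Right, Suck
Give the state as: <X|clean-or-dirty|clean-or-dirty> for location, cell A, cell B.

<B|clean|clean>

1) do Left; now <A|clean|dirty>
2) do Right; now <B|clean|dirty>
3) do Left; now <A|clean|dirty>
4) do Right; now <B|clean|dirty>
5) do Right; now <B|clean|dirty>
6) do Suck; now <B|clean|clean>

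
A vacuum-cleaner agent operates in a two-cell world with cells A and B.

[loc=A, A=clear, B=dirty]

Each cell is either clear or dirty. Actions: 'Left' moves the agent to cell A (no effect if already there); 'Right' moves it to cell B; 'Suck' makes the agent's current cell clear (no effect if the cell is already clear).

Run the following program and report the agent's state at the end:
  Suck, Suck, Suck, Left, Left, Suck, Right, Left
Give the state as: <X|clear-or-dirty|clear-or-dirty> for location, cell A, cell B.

[1] after Suck: <A|clear|dirty>
[2] after Suck: <A|clear|dirty>
[3] after Suck: <A|clear|dirty>
[4] after Left: <A|clear|dirty>
[5] after Left: <A|clear|dirty>
[6] after Suck: <A|clear|dirty>
[7] after Right: <B|clear|dirty>
[8] after Left: <A|clear|dirty>

<A|clear|dirty>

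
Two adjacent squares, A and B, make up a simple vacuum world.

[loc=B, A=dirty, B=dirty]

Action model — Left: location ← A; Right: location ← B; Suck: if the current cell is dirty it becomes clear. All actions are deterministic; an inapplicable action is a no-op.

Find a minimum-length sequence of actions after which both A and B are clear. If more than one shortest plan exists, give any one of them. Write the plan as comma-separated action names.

1) do Suck; now in B — A dirty, B clear
2) do Left; now in A — A dirty, B clear
3) do Suck; now in A — A clear, B clear
min 3: Suck B + move + Suck A

Suck, Left, Suck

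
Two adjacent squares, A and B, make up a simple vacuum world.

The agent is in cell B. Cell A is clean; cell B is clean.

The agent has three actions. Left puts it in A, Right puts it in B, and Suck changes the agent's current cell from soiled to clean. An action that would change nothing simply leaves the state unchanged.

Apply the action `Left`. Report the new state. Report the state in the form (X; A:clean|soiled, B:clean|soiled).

(A; A:clean, B:clean)

start: (B; A:clean, B:clean)
1) do Left; now (A; A:clean, B:clean)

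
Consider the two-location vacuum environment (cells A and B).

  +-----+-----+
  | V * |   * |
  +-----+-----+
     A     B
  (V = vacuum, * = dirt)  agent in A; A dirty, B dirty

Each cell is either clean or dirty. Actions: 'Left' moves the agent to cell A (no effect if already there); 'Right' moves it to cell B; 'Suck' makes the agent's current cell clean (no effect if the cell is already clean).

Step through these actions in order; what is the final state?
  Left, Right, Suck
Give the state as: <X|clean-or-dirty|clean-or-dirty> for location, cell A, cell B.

t=1 Left ⇒ <A|dirty|dirty>
t=2 Right ⇒ <B|dirty|dirty>
t=3 Suck ⇒ <B|dirty|clean>

<B|dirty|clean>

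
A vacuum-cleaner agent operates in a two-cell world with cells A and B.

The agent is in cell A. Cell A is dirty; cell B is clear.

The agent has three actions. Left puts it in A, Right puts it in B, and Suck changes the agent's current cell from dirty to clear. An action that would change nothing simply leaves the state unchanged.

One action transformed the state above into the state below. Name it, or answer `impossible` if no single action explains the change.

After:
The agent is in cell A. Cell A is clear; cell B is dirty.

impossible

try  Left: in A — A dirty, B clear
try Right: in B — A dirty, B clear
try  Suck: in A — A clear, B clear
no single action produces the after-state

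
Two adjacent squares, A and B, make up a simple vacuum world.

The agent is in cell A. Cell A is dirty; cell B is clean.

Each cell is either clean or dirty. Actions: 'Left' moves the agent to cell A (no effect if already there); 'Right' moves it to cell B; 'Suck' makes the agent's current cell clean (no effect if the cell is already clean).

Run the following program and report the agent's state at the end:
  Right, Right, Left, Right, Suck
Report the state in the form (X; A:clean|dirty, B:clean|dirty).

(B; A:dirty, B:clean)

[1] after Right: (B; A:dirty, B:clean)
[2] after Right: (B; A:dirty, B:clean)
[3] after Left: (A; A:dirty, B:clean)
[4] after Right: (B; A:dirty, B:clean)
[5] after Suck: (B; A:dirty, B:clean)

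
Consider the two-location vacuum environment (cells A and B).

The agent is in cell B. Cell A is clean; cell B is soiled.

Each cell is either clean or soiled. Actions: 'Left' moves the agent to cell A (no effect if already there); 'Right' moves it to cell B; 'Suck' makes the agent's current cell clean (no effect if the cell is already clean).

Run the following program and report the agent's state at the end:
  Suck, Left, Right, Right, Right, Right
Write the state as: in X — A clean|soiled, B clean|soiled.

in B — A clean, B clean

step 1/6 (Suck): in B — A clean, B clean
step 2/6 (Left): in A — A clean, B clean
step 3/6 (Right): in B — A clean, B clean
step 4/6 (Right): in B — A clean, B clean
step 5/6 (Right): in B — A clean, B clean
step 6/6 (Right): in B — A clean, B clean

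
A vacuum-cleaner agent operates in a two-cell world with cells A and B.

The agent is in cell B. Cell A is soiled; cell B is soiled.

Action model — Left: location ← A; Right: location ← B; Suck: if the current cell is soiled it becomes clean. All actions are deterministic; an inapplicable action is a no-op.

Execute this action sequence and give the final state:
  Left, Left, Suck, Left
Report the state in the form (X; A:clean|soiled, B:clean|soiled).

(A; A:clean, B:soiled)

[1] after Left: (A; A:soiled, B:soiled)
[2] after Left: (A; A:soiled, B:soiled)
[3] after Suck: (A; A:clean, B:soiled)
[4] after Left: (A; A:clean, B:soiled)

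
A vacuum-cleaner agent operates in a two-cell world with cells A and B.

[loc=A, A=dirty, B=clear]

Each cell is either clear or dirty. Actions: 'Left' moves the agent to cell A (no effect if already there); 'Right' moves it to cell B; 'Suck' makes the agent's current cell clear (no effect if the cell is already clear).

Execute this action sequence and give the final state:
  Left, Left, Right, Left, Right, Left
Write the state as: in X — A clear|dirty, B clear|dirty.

[1] after Left: in A — A dirty, B clear
[2] after Left: in A — A dirty, B clear
[3] after Right: in B — A dirty, B clear
[4] after Left: in A — A dirty, B clear
[5] after Right: in B — A dirty, B clear
[6] after Left: in A — A dirty, B clear

in A — A dirty, B clear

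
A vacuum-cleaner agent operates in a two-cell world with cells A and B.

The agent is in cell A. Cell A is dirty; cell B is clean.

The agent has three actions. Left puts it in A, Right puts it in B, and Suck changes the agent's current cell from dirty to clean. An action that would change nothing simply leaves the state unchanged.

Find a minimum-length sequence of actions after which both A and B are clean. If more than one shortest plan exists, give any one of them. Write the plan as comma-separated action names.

Suck

[1] after Suck: (A; A:clean, B:clean)
min 1: A is dirty, one Suck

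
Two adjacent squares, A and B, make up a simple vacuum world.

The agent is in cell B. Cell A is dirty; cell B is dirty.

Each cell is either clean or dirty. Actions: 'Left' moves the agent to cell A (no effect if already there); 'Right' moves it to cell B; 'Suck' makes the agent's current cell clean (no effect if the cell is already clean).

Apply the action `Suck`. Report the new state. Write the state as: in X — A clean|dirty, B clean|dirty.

in B — A dirty, B clean

start: in B — A dirty, B dirty
t=1 Suck ⇒ in B — A dirty, B clean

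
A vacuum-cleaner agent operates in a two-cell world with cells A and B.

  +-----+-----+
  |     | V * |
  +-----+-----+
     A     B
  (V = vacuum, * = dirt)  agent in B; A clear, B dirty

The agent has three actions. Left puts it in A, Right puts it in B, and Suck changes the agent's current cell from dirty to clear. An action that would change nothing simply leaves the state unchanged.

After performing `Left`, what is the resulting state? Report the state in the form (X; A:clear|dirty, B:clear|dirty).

(A; A:clear, B:dirty)

start: (B; A:clear, B:dirty)
Left (#1): (A; A:clear, B:dirty)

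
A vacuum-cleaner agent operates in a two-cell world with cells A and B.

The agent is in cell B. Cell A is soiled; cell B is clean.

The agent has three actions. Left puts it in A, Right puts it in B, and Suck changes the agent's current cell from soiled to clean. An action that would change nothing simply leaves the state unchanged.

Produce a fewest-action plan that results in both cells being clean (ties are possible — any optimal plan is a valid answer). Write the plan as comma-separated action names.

Left, Suck

1) do Left; now <A|soiled|clean>
2) do Suck; now <A|clean|clean>
min 2: go A then Suck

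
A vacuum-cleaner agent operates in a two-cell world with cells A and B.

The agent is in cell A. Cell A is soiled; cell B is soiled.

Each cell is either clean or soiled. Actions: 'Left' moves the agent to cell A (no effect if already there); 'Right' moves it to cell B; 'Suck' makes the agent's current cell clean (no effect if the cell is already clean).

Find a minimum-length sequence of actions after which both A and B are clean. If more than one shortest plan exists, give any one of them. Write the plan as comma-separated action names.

Suck, Right, Suck

[1] after Suck: <A|clean|soiled>
[2] after Right: <B|clean|soiled>
[3] after Suck: <B|clean|clean>
min 3: Suck A + move + Suck B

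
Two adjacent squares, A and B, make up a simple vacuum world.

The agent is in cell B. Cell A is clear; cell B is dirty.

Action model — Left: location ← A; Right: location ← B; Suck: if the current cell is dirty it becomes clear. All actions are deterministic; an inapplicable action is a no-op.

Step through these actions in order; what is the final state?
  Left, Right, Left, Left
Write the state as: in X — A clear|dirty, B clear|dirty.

[1] after Left: in A — A clear, B dirty
[2] after Right: in B — A clear, B dirty
[3] after Left: in A — A clear, B dirty
[4] after Left: in A — A clear, B dirty

in A — A clear, B dirty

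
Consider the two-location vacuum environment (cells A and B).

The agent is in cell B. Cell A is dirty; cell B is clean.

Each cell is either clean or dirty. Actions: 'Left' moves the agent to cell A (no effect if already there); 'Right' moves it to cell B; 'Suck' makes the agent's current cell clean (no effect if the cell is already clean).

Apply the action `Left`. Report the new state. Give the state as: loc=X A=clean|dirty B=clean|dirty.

loc=A A=dirty B=clean

start: loc=B A=dirty B=clean
[1] after Left: loc=A A=dirty B=clean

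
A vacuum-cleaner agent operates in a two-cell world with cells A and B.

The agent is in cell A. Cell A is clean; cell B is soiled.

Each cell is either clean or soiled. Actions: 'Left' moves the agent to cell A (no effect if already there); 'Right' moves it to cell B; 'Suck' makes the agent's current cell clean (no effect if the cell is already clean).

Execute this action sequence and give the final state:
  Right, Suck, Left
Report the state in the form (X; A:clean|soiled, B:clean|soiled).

(A; A:clean, B:clean)

t=1 Right ⇒ (B; A:clean, B:soiled)
t=2 Suck ⇒ (B; A:clean, B:clean)
t=3 Left ⇒ (A; A:clean, B:clean)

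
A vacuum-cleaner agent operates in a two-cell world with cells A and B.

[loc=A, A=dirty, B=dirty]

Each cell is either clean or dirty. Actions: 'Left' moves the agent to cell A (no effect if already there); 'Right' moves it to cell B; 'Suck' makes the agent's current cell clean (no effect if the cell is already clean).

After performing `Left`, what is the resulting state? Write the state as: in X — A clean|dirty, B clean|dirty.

in A — A dirty, B dirty

start: in A — A dirty, B dirty
Left (#1): in A — A dirty, B dirty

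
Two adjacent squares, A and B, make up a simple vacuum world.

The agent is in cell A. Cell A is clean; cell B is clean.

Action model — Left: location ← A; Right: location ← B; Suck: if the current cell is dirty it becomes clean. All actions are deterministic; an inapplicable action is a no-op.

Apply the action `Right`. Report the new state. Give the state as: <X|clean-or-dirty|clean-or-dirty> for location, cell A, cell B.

<B|clean|clean>

start: <A|clean|clean>
t=1 Right ⇒ <B|clean|clean>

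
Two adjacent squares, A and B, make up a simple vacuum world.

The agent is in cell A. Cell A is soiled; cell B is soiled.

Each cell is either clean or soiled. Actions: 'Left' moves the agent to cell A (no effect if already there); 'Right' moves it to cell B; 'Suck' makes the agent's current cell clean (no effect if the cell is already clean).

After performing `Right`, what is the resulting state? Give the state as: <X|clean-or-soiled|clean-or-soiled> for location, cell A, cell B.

start: <A|soiled|soiled>
[1] after Right: <B|soiled|soiled>

<B|soiled|soiled>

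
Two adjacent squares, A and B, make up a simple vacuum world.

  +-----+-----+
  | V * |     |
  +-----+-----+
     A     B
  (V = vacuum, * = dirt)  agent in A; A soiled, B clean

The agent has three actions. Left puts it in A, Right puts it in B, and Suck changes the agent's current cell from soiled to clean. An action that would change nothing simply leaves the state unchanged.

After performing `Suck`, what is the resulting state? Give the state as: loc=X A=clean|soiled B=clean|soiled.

start: loc=A A=soiled B=clean
Suck (#1): loc=A A=clean B=clean

loc=A A=clean B=clean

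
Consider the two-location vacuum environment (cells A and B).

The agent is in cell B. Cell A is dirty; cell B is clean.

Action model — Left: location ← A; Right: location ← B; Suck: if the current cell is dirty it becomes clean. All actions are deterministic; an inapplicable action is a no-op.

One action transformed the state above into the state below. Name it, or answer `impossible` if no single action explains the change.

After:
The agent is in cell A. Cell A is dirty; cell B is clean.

try  Left: <A|dirty|clean>  ← match
try Right: <B|dirty|clean>
try  Suck: <B|dirty|clean>

Left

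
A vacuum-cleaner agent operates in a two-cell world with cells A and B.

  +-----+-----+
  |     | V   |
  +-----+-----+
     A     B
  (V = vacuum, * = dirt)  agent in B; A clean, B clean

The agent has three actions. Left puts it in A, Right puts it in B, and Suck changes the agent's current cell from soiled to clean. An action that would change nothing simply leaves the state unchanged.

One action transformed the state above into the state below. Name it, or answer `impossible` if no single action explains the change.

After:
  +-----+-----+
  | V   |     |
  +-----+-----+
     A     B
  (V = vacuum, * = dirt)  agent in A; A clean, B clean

Left

try  Left: loc=A A=clean B=clean  ← match
try Right: loc=B A=clean B=clean
try  Suck: loc=B A=clean B=clean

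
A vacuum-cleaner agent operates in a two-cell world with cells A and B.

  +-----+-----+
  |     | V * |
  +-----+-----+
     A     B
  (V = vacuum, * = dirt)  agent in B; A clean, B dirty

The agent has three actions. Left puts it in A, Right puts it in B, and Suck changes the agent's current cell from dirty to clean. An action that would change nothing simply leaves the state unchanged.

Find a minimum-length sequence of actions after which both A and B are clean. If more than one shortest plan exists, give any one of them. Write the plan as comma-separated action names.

Suck

1) do Suck; now loc=B A=clean B=clean
min 1: B is dirty, one Suck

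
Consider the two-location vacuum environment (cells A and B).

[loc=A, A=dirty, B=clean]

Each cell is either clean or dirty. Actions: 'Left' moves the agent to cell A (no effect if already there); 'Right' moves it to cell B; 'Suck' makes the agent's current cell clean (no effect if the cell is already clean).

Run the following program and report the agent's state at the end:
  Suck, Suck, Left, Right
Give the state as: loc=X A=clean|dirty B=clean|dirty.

Suck (#1): loc=A A=clean B=clean
Suck (#2): loc=A A=clean B=clean
Left (#3): loc=A A=clean B=clean
Right (#4): loc=B A=clean B=clean

loc=B A=clean B=clean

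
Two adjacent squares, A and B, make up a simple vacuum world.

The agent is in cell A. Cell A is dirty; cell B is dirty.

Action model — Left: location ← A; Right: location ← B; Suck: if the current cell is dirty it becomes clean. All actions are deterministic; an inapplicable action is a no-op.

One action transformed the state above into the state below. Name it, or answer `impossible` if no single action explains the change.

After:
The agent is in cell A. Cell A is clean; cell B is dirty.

try  Left: <A|dirty|dirty>
try Right: <B|dirty|dirty>
try  Suck: <A|clean|dirty>  ← match

Suck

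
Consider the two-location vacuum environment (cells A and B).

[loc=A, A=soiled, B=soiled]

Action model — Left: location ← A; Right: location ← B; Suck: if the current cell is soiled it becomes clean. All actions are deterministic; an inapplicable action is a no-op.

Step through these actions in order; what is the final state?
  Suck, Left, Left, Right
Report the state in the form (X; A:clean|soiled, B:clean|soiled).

(B; A:clean, B:soiled)

1. Suck → (A; A:clean, B:soiled)
2. Left → (A; A:clean, B:soiled)
3. Left → (A; A:clean, B:soiled)
4. Right → (B; A:clean, B:soiled)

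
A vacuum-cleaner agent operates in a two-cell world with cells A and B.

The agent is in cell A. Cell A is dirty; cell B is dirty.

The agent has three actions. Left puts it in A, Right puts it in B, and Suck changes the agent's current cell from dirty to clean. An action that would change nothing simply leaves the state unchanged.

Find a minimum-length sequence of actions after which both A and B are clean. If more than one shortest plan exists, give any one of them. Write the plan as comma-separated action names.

Suck, Right, Suck

1. Suck → (A; A:clean, B:dirty)
2. Right → (B; A:clean, B:dirty)
3. Suck → (B; A:clean, B:clean)
min 3: Suck A + move + Suck B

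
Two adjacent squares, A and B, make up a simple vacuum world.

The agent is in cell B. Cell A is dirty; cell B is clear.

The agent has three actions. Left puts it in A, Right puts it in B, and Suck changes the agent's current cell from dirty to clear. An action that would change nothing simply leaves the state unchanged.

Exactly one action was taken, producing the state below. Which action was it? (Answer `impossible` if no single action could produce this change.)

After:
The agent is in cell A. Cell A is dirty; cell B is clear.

Left

try  Left: loc=A A=dirty B=clear  ← match
try Right: loc=B A=dirty B=clear
try  Suck: loc=B A=dirty B=clear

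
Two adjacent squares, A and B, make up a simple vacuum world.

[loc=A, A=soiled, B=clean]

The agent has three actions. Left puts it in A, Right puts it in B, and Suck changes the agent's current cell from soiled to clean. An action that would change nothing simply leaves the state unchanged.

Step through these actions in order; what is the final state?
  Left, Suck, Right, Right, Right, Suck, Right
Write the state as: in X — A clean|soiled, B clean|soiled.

step 1/7 (Left): in A — A soiled, B clean
step 2/7 (Suck): in A — A clean, B clean
step 3/7 (Right): in B — A clean, B clean
step 4/7 (Right): in B — A clean, B clean
step 5/7 (Right): in B — A clean, B clean
step 6/7 (Suck): in B — A clean, B clean
step 7/7 (Right): in B — A clean, B clean

in B — A clean, B clean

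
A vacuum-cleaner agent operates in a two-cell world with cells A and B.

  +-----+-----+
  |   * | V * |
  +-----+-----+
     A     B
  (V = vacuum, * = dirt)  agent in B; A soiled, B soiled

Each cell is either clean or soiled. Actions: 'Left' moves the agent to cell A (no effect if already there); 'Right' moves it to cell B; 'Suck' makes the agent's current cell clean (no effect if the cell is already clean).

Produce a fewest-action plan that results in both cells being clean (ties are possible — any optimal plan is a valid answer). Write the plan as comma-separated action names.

Suck, Left, Suck

Suck (#1): (B; A:soiled, B:clean)
Left (#2): (A; A:soiled, B:clean)
Suck (#3): (A; A:clean, B:clean)
min 3: Suck B + move + Suck A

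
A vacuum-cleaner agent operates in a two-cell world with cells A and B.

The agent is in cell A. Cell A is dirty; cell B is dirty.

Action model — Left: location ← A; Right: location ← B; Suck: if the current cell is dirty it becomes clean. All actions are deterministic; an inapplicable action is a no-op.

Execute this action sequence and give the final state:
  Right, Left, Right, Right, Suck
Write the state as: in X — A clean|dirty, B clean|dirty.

in B — A dirty, B clean

1. Right → in B — A dirty, B dirty
2. Left → in A — A dirty, B dirty
3. Right → in B — A dirty, B dirty
4. Right → in B — A dirty, B dirty
5. Suck → in B — A dirty, B clean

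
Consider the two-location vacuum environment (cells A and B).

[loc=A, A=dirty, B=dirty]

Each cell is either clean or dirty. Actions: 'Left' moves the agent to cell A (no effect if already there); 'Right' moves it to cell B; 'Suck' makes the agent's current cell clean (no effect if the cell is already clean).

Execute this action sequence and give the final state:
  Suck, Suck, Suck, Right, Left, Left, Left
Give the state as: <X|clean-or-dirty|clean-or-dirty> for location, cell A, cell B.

Suck (#1): <A|clean|dirty>
Suck (#2): <A|clean|dirty>
Suck (#3): <A|clean|dirty>
Right (#4): <B|clean|dirty>
Left (#5): <A|clean|dirty>
Left (#6): <A|clean|dirty>
Left (#7): <A|clean|dirty>

<A|clean|dirty>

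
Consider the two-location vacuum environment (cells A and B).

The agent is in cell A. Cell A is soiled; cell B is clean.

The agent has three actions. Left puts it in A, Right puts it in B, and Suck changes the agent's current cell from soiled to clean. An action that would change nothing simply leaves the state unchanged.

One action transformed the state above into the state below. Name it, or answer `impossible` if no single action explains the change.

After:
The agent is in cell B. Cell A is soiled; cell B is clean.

Right

try  Left: <A|soiled|clean>
try Right: <B|soiled|clean>  ← match
try  Suck: <A|clean|clean>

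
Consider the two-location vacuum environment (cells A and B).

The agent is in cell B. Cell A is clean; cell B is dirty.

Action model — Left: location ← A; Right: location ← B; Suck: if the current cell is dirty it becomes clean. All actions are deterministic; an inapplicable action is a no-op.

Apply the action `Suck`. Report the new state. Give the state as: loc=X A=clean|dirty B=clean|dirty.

loc=B A=clean B=clean

start: loc=B A=clean B=dirty
Suck (#1): loc=B A=clean B=clean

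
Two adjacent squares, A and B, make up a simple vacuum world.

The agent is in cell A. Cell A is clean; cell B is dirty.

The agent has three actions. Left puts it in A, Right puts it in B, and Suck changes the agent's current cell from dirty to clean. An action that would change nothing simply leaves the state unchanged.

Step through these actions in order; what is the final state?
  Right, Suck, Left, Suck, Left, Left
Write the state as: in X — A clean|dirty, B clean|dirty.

t=1 Right ⇒ in B — A clean, B dirty
t=2 Suck ⇒ in B — A clean, B clean
t=3 Left ⇒ in A — A clean, B clean
t=4 Suck ⇒ in A — A clean, B clean
t=5 Left ⇒ in A — A clean, B clean
t=6 Left ⇒ in A — A clean, B clean

in A — A clean, B clean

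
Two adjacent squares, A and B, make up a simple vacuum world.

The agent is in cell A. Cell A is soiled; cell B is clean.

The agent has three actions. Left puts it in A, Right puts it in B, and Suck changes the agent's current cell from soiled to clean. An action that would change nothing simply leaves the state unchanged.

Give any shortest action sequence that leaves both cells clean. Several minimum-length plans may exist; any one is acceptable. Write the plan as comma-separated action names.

Suck

t=1 Suck ⇒ <A|clean|clean>
min 1: A is soiled, one Suck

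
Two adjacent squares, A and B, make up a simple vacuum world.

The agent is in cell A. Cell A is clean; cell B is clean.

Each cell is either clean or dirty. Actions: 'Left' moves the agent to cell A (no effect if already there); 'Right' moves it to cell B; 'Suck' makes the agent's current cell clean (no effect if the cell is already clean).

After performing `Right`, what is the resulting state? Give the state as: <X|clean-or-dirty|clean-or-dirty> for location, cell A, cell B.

start: <A|clean|clean>
Right (#1): <B|clean|clean>

<B|clean|clean>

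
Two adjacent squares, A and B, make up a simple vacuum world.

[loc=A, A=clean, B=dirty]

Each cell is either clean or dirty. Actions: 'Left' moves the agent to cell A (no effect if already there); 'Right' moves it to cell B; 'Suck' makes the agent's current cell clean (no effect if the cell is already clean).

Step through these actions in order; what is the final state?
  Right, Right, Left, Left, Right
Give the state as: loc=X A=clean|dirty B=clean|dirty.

loc=B A=clean B=dirty

t=1 Right ⇒ loc=B A=clean B=dirty
t=2 Right ⇒ loc=B A=clean B=dirty
t=3 Left ⇒ loc=A A=clean B=dirty
t=4 Left ⇒ loc=A A=clean B=dirty
t=5 Right ⇒ loc=B A=clean B=dirty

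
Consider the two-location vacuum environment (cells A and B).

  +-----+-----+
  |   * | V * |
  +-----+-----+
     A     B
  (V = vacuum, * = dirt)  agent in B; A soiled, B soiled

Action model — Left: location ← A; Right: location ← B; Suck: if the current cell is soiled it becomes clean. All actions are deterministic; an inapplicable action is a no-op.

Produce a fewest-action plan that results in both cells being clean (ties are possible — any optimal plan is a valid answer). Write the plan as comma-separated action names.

t=1 Suck ⇒ <B|soiled|clean>
t=2 Left ⇒ <A|soiled|clean>
t=3 Suck ⇒ <A|clean|clean>
min 3: Suck B + move + Suck A

Suck, Left, Suck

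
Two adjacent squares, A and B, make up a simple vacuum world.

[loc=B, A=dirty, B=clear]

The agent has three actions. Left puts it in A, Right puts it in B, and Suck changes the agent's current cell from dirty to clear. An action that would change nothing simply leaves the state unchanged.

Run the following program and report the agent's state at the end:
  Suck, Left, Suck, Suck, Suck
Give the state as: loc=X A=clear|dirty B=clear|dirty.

step 1/5 (Suck): loc=B A=dirty B=clear
step 2/5 (Left): loc=A A=dirty B=clear
step 3/5 (Suck): loc=A A=clear B=clear
step 4/5 (Suck): loc=A A=clear B=clear
step 5/5 (Suck): loc=A A=clear B=clear

loc=A A=clear B=clear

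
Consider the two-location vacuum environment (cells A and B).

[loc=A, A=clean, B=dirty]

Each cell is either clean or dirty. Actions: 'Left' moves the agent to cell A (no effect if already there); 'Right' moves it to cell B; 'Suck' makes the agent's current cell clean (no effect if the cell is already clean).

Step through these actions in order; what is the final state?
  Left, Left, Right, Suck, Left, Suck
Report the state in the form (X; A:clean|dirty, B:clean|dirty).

t=1 Left ⇒ (A; A:clean, B:dirty)
t=2 Left ⇒ (A; A:clean, B:dirty)
t=3 Right ⇒ (B; A:clean, B:dirty)
t=4 Suck ⇒ (B; A:clean, B:clean)
t=5 Left ⇒ (A; A:clean, B:clean)
t=6 Suck ⇒ (A; A:clean, B:clean)

(A; A:clean, B:clean)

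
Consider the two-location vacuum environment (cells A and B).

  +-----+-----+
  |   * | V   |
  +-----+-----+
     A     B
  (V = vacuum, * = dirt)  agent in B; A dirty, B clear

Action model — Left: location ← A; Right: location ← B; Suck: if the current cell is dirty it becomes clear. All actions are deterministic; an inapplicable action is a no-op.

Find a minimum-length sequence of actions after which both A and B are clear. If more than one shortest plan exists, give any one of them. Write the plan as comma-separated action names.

Left, Suck

1. Left → loc=A A=dirty B=clear
2. Suck → loc=A A=clear B=clear
min 2: go A then Suck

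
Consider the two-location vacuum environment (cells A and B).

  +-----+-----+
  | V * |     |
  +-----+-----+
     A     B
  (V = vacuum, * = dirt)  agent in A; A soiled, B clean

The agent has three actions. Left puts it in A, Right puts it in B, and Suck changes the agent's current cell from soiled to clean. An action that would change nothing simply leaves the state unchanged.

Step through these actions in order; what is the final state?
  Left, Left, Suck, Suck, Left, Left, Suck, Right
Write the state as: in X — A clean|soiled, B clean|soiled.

in B — A clean, B clean

t=1 Left ⇒ in A — A soiled, B clean
t=2 Left ⇒ in A — A soiled, B clean
t=3 Suck ⇒ in A — A clean, B clean
t=4 Suck ⇒ in A — A clean, B clean
t=5 Left ⇒ in A — A clean, B clean
t=6 Left ⇒ in A — A clean, B clean
t=7 Suck ⇒ in A — A clean, B clean
t=8 Right ⇒ in B — A clean, B clean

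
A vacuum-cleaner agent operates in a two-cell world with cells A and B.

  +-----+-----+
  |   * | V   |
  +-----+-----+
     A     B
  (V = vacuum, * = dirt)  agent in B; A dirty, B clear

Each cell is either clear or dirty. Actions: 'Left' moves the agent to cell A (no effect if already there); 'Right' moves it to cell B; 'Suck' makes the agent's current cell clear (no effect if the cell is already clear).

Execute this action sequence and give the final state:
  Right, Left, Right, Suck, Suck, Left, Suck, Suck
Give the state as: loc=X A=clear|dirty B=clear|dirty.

loc=A A=clear B=clear

t=1 Right ⇒ loc=B A=dirty B=clear
t=2 Left ⇒ loc=A A=dirty B=clear
t=3 Right ⇒ loc=B A=dirty B=clear
t=4 Suck ⇒ loc=B A=dirty B=clear
t=5 Suck ⇒ loc=B A=dirty B=clear
t=6 Left ⇒ loc=A A=dirty B=clear
t=7 Suck ⇒ loc=A A=clear B=clear
t=8 Suck ⇒ loc=A A=clear B=clear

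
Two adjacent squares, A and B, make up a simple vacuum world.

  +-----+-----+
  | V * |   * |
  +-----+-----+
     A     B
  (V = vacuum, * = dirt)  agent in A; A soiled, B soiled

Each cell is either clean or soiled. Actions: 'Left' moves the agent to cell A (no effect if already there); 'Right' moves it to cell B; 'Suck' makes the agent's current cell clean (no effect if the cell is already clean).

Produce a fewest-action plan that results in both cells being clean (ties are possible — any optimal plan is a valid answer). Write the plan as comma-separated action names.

1) do Suck; now loc=A A=clean B=soiled
2) do Right; now loc=B A=clean B=soiled
3) do Suck; now loc=B A=clean B=clean
min 3: Suck A + move + Suck B

Suck, Right, Suck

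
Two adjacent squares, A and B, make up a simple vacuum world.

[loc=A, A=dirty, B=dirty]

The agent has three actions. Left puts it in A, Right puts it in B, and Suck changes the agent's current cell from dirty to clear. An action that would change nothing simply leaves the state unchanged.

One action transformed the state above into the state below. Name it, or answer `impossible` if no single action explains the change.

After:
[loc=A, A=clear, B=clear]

try  Left: (A; A:dirty, B:dirty)
try Right: (B; A:dirty, B:dirty)
try  Suck: (A; A:clear, B:dirty)
no single action produces the after-state

impossible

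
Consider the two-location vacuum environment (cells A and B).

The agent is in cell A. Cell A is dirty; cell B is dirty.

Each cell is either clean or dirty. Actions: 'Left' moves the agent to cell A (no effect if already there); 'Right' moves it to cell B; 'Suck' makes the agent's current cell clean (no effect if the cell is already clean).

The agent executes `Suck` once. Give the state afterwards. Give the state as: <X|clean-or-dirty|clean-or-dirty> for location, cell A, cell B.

start: <A|dirty|dirty>
1) do Suck; now <A|clean|dirty>

<A|clean|dirty>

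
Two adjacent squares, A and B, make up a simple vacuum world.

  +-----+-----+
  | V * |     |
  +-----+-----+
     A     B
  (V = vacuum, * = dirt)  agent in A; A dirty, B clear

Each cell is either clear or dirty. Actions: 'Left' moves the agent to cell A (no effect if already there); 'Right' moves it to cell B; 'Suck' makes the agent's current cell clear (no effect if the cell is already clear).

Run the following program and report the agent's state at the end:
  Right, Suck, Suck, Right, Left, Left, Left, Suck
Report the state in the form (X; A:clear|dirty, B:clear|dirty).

(A; A:clear, B:clear)

step 1/8 (Right): (B; A:dirty, B:clear)
step 2/8 (Suck): (B; A:dirty, B:clear)
step 3/8 (Suck): (B; A:dirty, B:clear)
step 4/8 (Right): (B; A:dirty, B:clear)
step 5/8 (Left): (A; A:dirty, B:clear)
step 6/8 (Left): (A; A:dirty, B:clear)
step 7/8 (Left): (A; A:dirty, B:clear)
step 8/8 (Suck): (A; A:clear, B:clear)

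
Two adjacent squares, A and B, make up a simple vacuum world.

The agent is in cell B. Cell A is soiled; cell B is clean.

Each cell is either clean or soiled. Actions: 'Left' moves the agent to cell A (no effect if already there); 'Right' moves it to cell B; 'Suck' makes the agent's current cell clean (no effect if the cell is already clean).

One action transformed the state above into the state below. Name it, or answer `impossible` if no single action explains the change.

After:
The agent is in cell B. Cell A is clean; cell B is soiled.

try  Left: <A|soiled|clean>
try Right: <B|soiled|clean>
try  Suck: <B|soiled|clean>
no single action produces the after-state

impossible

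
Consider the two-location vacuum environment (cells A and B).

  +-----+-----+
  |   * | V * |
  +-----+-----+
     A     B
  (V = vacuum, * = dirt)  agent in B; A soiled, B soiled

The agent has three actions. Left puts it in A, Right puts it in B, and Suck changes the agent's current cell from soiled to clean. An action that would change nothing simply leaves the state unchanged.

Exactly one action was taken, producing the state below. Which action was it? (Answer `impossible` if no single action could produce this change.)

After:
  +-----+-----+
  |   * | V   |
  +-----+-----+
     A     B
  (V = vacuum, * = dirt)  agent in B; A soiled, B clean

Suck

try  Left: (A; A:soiled, B:soiled)
try Right: (B; A:soiled, B:soiled)
try  Suck: (B; A:soiled, B:clean)  ← match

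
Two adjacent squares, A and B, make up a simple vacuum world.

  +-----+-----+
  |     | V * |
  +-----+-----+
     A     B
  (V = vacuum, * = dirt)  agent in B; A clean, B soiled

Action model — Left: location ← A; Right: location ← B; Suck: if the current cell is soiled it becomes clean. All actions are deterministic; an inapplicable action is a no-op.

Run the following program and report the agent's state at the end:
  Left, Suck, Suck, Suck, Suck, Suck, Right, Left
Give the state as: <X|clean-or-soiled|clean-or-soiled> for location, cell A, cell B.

step 1/8 (Left): <A|clean|soiled>
step 2/8 (Suck): <A|clean|soiled>
step 3/8 (Suck): <A|clean|soiled>
step 4/8 (Suck): <A|clean|soiled>
step 5/8 (Suck): <A|clean|soiled>
step 6/8 (Suck): <A|clean|soiled>
step 7/8 (Right): <B|clean|soiled>
step 8/8 (Left): <A|clean|soiled>

<A|clean|soiled>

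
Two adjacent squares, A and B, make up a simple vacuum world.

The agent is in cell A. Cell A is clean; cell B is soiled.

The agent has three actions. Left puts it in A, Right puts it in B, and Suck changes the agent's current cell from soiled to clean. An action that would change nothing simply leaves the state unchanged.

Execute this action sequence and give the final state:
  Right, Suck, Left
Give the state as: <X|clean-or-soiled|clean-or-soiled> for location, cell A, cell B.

<A|clean|clean>

[1] after Right: <B|clean|soiled>
[2] after Suck: <B|clean|clean>
[3] after Left: <A|clean|clean>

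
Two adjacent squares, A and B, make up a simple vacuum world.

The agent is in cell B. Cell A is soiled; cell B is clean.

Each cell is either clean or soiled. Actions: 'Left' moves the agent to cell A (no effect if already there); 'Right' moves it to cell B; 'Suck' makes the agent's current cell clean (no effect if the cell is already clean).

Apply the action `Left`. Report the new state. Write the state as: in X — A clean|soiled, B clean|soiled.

in A — A soiled, B clean

start: in B — A soiled, B clean
[1] after Left: in A — A soiled, B clean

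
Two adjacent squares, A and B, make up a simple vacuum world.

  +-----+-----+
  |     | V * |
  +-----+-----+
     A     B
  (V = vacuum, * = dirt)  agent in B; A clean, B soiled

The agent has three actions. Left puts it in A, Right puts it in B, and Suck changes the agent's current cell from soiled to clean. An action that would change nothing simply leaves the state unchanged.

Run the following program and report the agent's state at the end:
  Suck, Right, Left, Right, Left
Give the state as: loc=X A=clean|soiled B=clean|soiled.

1. Suck → loc=B A=clean B=clean
2. Right → loc=B A=clean B=clean
3. Left → loc=A A=clean B=clean
4. Right → loc=B A=clean B=clean
5. Left → loc=A A=clean B=clean

loc=A A=clean B=clean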